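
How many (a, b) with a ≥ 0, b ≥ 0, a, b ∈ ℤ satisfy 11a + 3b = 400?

12

gcd(11, 3) = 1  (11 = 3*3 + 2, 3 = 1*2 + 1, 2 = 2*1).
Back-substituting, 11*(-1) + 3*(4) = 1.
Scale by 400: one solution is (-400, 1600). Reduce a mod 3: (2, 126).
General: a = 2 + 3t, b = 126 - 11t.
a ≥ 0 ⇒ t ≥ 0; b ≥ 0 ⇒ t ≤ 11. So t ∈ [0, 11]: 12 solutions.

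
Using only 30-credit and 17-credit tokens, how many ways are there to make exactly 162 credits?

Need nonnegative integers with 30j + 17k = 162.
gcd(30, 17) = 1, and 30·(4) + 17·(-7) = 1.
So (j₀, k₀) = (648, -1134); general j = 648 + 17t, k = -1134 - 30t.
j ≥ 0 ⇒ t ≥ -38; k ≥ 0 ⇒ t ≤ -38. That's 1 value of t.

1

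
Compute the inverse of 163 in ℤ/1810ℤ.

1277

gcd(1810, 163):
  1810 = 11*163 + 17
  163 = 9*17 + 10
  17 = 1*10 + 7
  10 = 1*7 + 3
  7 = 2*3 + 1
  3 = 3*1
so gcd(1810, 163) = 1.
Back-substitute for Bézout coefficients:
  1 = 7 - 2*3
  ... = 163*(-533) + 1810*(48)
So 163*-533 ≡ 1 (mod 1810), and -533 mod 1810 = 1277.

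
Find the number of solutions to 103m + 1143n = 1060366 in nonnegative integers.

gcd(1143, 103) = 1  (1143 = 11×103 + 10, 103 = 10×10 + 3, 10 = 3×3 + 1, 3 = 3×1).
Back-substituting, 103×(-344) + 1143×(31) = 1.
Scale by 1060366: one solution is (-364765904, 32871346). Reduce m mod 1143: (829, 853).
General: m = 829 + 1143t, n = 853 - 103t.
m ≥ 0 ⇒ t ≥ 0; n ≥ 0 ⇒ t ≤ 8. So t ∈ [0, 8]: 9 solutions.

9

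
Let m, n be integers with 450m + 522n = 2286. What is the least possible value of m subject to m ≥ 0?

gcd(522, 450):
  522 = 1*450 + 72
  450 = 6*72 + 18
  72 = 4*18
so gcd(522, 450) = 18.
18 divides 2286, so solutions exist.
Back-substitute for Bézout coefficients:
  18 = 450 - 6*72
  ... = 450*(7) + 522*(-6)
Scale by 2286/18 = 127: (m₀, n₀) = (889, -762).
General solution: m = 889 + 29t, n = -762 - 25t for integer t.
m ≥ 0: smallest is 889 mod 29 = 19 (at t = -30), with n = -12.

19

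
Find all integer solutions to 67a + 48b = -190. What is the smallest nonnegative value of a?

38

gcd(67, 48):
  67 = 1×48 + 19
  48 = 2×19 + 10
  19 = 1×10 + 9
  10 = 1×9 + 1
  9 = 9×1
so gcd(67, 48) = 1.
1 divides -190, so solutions exist.
Back-substitute for Bézout coefficients:
  1 = 10 - 1×9
  ... = 67×(-5) + 48×(7)
Scale by -190/1 = -190: (a₀, b₀) = (950, -1330).
General solution: a = 950 + 48t, b = -1330 - 67t for integer t.
a ≥ 0: smallest is 950 mod 48 = 38 (at t = -19), with b = -57.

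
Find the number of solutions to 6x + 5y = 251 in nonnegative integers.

gcd(6, 5) = 1.
By Bézout, 6×(1) + 5×(-1) = 1.
One solution: (1, 49).
General: x = 1 + 5t, y = 49 - 6t.
x ≥ 0 ⇒ t ≥ 0; y ≥ 0 ⇒ t ≤ 8. So t ∈ [0, 8]: 9 solutions.

9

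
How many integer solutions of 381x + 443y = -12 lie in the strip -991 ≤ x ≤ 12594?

gcd(443, 381) = 1  (443 = 1*381 + 62, 381 = 6*62 + 9, 62 = 6*9 + 8, 9 = 1*8 + 1, 8 = 8*1).
Back-substituting, 381*(50) + 443*(-43) = 1.
Scale by -12: particular solution (-600, 516); reduce x mod 443: (286, -246).
General solution: x = 286 + 443t, y = -246 - 381t for integer t.
-991 ≤ 286 + 443t ≤ 12594 gives t ∈ [-2, 27], which is 30 values.

30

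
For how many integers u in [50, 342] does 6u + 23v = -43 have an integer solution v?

13

gcd(23, 6) = 1.
By Bézout, 6·(4) + 23·(-1) = 1.
Particular solution: (12, -5).
General solution: u = 12 + 23t, v = -5 - 6t for integer t.
50 ≤ 12 + 23t ≤ 342 gives t ∈ [2, 14], which is 13 values.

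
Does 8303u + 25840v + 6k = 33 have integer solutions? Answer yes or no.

yes

gcd(25840, 8303):
  25840 = 3*8303 + 931
  8303 = 8*931 + 855
  931 = 1*855 + 76
  855 = 11*76 + 19
  76 = 4*19
so gcd(25840, 8303) = 19.
gcd(19, 6) = 1.
1 divides 33, so integer solutions exist.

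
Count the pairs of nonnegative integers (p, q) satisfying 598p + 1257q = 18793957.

25

gcd(1257, 598) = 1.
By Bézout, 598×(103) + 1257×(-49) = 1.
One solution: (85, 14911).
General: p = 85 + 1257t, q = 14911 - 598t.
p ≥ 0 ⇒ t ≥ 0; q ≥ 0 ⇒ t ≤ 24. So t ∈ [0, 24]: 25 solutions.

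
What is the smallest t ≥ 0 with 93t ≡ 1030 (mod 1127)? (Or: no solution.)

823

gcd(1127, 93):
  1127 = 12·93 + 11
  93 = 8·11 + 5
  11 = 2·5 + 1
  5 = 5·1
so gcd(1127, 93) = 1.
1 divides 1030, so solutions exist.
Back-substitute for Bézout coefficients:
  1 = 11 - 2·5
  ... = 93·(-206) + 1127·(17)
So 93·(-206) ≡ 1 (mod 1127); multiply by 1030: t ≡ -212180 (mod 1127).
Smallest nonnegative: t = -212180 mod 1127 = 823.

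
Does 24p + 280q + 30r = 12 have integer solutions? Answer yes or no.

yes

gcd(280, 24) = 8  (280 = 11·24 + 16, 24 = 1·16 + 8, 16 = 2·8).
gcd(8, 30) = 2.
2 divides 12, so integer solutions exist.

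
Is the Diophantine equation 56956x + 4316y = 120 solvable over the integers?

yes

gcd(56956, 4316) = 4  (56956 = 13×4316 + 848, 4316 = 5×848 + 76, 848 = 11×76 + 12, 76 = 6×12 + 4, 12 = 3×4).
4 divides 120, so integer solutions exist.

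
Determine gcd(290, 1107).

gcd(1107, 290):
  1107 = 3×290 + 237
  290 = 1×237 + 53
  237 = 4×53 + 25
  53 = 2×25 + 3
  25 = 8×3 + 1
  3 = 3×1
so gcd(1107, 290) = 1.

1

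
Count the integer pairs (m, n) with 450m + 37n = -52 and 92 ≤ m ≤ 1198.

29

gcd(450, 37) = 1  (450 = 12×37 + 6, 37 = 6×6 + 1, 6 = 6×1).
Back-substituting, 450×(-6) + 37×(73) = 1.
Scale by -52: particular solution (312, -3796); reduce m mod 37: (16, -196).
General solution: m = 16 + 37t, n = -196 - 450t for integer t.
92 ≤ 16 + 37t ≤ 1198 gives t ∈ [3, 31], which is 29 values.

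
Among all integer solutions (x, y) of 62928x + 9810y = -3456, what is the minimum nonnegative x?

gcd(62928, 9810) = 18  (62928 = 6·9810 + 4068, 9810 = 2·4068 + 1674, 4068 = 2·1674 + 720, 1674 = 2·720 + 234, 720 = 3·234 + 18, 234 = 13·18).
18 divides -3456, so solutions exist.
Back-substituting, 62928·(41) + 9810·(-263) = 18.
Scale by -3456/18 = -192: (x₀, y₀) = (-7872, 50496).
General solution: x = -7872 + 545t, y = 50496 - 3496t for integer t.
x ≥ 0: smallest is -7872 mod 545 = 303 (at t = 15), with y = -1944.

303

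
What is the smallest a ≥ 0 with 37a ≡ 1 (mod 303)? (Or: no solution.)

gcd(303, 37) = 1.
1 divides 1, so solutions exist.
By Bézout, 37*(-131) + 303*(16) = 1.
So 37*(-131) ≡ 1 (mod 303); multiply by 1: a ≡ -131 (mod 303).
Smallest nonnegative: a = -131 mod 303 = 172.

172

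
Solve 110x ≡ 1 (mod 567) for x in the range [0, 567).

500

gcd(567, 110) = 1.
By Bézout, 110×(-67) + 567×(13) = 1.
So 110×-67 ≡ 1 (mod 567), and -67 mod 567 = 500.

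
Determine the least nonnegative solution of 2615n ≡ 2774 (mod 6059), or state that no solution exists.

gcd(6059, 2615) = 1.
1 divides 2774, so solutions exist.
By Bézout, 2615*(-994) + 6059*(429) = 1.
So 2615*(-994) ≡ 1 (mod 6059); multiply by 2774: n ≡ -2757356 (mod 6059).
Smallest nonnegative: n = -2757356 mod 6059 = 5548.

5548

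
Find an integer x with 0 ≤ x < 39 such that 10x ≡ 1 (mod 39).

4

gcd(39, 10) = 1  (39 = 3·10 + 9, 10 = 1·9 + 1, 9 = 9·1).
Back-substituting, 10·(4) + 39·(-1) = 1.
So 10·4 ≡ 1 (mod 39), and 4 mod 39 = 4.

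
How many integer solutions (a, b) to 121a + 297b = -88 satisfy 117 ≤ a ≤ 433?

gcd(297, 121) = 11  (297 = 2*121 + 55, 121 = 2*55 + 11, 55 = 5*11).
Back-substituting, 121*(5) + 297*(-2) = 11.
Scale by -8: particular solution (-40, 16); reduce a mod 27: (14, -6).
General solution: a = 14 + 27t, b = -6 - 11t for integer t.
117 ≤ 14 + 27t ≤ 433 gives t ∈ [4, 15], which is 12 values.

12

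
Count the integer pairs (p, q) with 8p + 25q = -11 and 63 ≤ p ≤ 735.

27

gcd(25, 8) = 1  (25 = 3*8 + 1, 8 = 8*1).
Back-substituting, 8*(-3) + 25*(1) = 1.
Scale by -11: particular solution (33, -11); reduce p mod 25: (8, -3).
General solution: p = 8 + 25t, q = -3 - 8t for integer t.
63 ≤ 8 + 25t ≤ 735 gives t ∈ [3, 29], which is 27 values.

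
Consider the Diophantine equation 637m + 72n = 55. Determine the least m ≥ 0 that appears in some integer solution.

67

gcd(637, 72) = 1.
1 divides 55, so solutions exist.
By Bézout, 637*(13) + 72*(-115) = 1.
Scale by 55/1 = 55: (m₀, n₀) = (715, -6325).
General solution: m = 715 + 72t, n = -6325 - 637t for integer t.
m ≥ 0: smallest is 715 mod 72 = 67 (at t = -9), with n = -592.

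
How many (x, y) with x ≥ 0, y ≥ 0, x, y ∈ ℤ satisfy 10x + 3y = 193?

7

gcd(10, 3):
  10 = 3×3 + 1
  3 = 3×1
so gcd(10, 3) = 1.
Back-substitute for Bézout coefficients:
  1 = 10 - 3×3
  ... = 10×(1) + 3×(-3)
Scale by 193: one solution is (193, -579). Reduce x mod 3: (1, 61).
General: x = 1 + 3t, y = 61 - 10t.
x ≥ 0 ⇒ t ≥ 0; y ≥ 0 ⇒ t ≤ 6. So t ∈ [0, 6]: 7 solutions.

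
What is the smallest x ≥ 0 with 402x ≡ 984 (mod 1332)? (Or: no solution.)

188

gcd(1332, 402):
  1332 = 3×402 + 126
  402 = 3×126 + 24
  126 = 5×24 + 6
  24 = 4×6
so gcd(1332, 402) = 6.
6 divides 984, so solutions exist.
Back-substitute for Bézout coefficients:
  6 = 126 - 5×24
  ... = 402×(-53) + 1332×(16)
So 402×(-53) ≡ 6 (mod 1332); multiply by 164: x ≡ -8692 (mod 222).
Smallest nonnegative: x = -8692 mod 222 = 188.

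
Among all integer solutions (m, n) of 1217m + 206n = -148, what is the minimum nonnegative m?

gcd(1217, 206) = 1  (1217 = 5×206 + 187, 206 = 1×187 + 19, 187 = 9×19 + 16, 19 = 1×16 + 3, 16 = 5×3 + 1, 3 = 3×1).
1 divides -148, so solutions exist.
Back-substituting, 1217×(65) + 206×(-384) = 1.
Scale by -148/1 = -148: (m₀, n₀) = (-9620, 56832).
General solution: m = -9620 + 206t, n = 56832 - 1217t for integer t.
m ≥ 0: smallest is -9620 mod 206 = 62 (at t = 47), with n = -367.

62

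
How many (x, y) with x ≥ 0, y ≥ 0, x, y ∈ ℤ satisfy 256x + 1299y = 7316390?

gcd(1299, 256):
  1299 = 5×256 + 19
  256 = 13×19 + 9
  19 = 2×9 + 1
  9 = 9×1
so gcd(1299, 256) = 1.
Back-substitute for Bézout coefficients:
  1 = 19 - 2×9
  ... = 256×(-137) + 1299×(27)
Scale by 7316390: one solution is (-1002345430, 197542530). Reduce x mod 1299: (641, 5506).
General: x = 641 + 1299t, y = 5506 - 256t.
x ≥ 0 ⇒ t ≥ 0; y ≥ 0 ⇒ t ≤ 21. So t ∈ [0, 21]: 22 solutions.

22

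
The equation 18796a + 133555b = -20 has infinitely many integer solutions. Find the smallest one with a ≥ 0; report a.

55025

gcd(133555, 18796):
  133555 = 7·18796 + 1983
  18796 = 9·1983 + 949
  1983 = 2·949 + 85
  949 = 11·85 + 14
  85 = 6·14 + 1
  14 = 14·1
so gcd(133555, 18796) = 1.
1 divides -20, so solutions exist.
Back-substitute for Bézout coefficients:
  1 = 85 - 6·14
  ... = 18796·(-9429) + 133555·(1327)
Scale by -20/1 = -20: (a₀, b₀) = (188580, -26540).
General solution: a = 188580 + 133555t, b = -26540 - 18796t for integer t.
a ≥ 0: smallest is 188580 mod 133555 = 55025 (at t = -1), with b = -7744.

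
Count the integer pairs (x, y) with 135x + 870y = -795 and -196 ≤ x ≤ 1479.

29

gcd(870, 135) = 15.
By Bézout, 135×(13) + 870×(-2) = 15.
Particular solution: (7, -2).
General solution: x = 7 + 58t, y = -2 - 9t for integer t.
-196 ≤ 7 + 58t ≤ 1479 gives t ∈ [-3, 25], which is 29 values.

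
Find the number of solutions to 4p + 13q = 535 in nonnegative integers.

gcd(13, 4) = 1.
By Bézout, 4·(-3) + 13·(1) = 1.
One solution: (7, 39).
General: p = 7 + 13t, q = 39 - 4t.
p ≥ 0 ⇒ t ≥ 0; q ≥ 0 ⇒ t ≤ 9. So t ∈ [0, 9]: 10 solutions.

10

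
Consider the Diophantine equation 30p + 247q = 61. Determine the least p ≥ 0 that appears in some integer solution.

gcd(247, 30):
  247 = 8×30 + 7
  30 = 4×7 + 2
  7 = 3×2 + 1
  2 = 2×1
so gcd(247, 30) = 1.
1 divides 61, so solutions exist.
Back-substitute for Bézout coefficients:
  1 = 7 - 3×2
  ... = 30×(-107) + 247×(13)
Scale by 61/1 = 61: (p₀, q₀) = (-6527, 793).
General solution: p = -6527 + 247t, q = 793 - 30t for integer t.
p ≥ 0: smallest is -6527 mod 247 = 142 (at t = 27), with q = -17.

142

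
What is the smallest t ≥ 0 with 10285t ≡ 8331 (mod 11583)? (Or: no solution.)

no solution

gcd(11583, 10285):
  11583 = 1·10285 + 1298
  10285 = 7·1298 + 1199
  1298 = 1·1199 + 99
  1199 = 12·99 + 11
  99 = 9·11
so gcd(11583, 10285) = 11.
11 does not divide 8331, so the congruence has no solution.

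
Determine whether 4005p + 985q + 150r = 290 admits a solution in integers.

yes

gcd(4005, 985) = 5.
gcd(5, 150) = 5.
5 divides 290, so integer solutions exist.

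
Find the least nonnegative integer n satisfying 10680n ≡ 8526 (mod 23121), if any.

gcd(23121, 10680) = 3  (23121 = 2*10680 + 1761, 10680 = 6*1761 + 114, 1761 = 15*114 + 51, 114 = 2*51 + 12, 51 = 4*12 + 3, 12 = 4*3).
3 divides 8526, so solutions exist.
Back-substituting, 10680*(-1825) + 23121*(843) = 3.
So 10680*(-1825) ≡ 3 (mod 23121); multiply by 2842: n ≡ -5186650 (mod 7707).
Smallest nonnegative: n = -5186650 mod 7707 = 161.

161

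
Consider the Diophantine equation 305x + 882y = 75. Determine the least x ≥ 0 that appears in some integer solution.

gcd(882, 305) = 1.
1 divides 75, so solutions exist.
By Bézout, 305·(107) + 882·(-37) = 1.
Scale by 75/1 = 75: (x₀, y₀) = (8025, -2775).
General solution: x = 8025 + 882t, y = -2775 - 305t for integer t.
x ≥ 0: smallest is 8025 mod 882 = 87 (at t = -9), with y = -30.

87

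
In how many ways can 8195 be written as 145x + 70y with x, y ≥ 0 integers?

gcd(145, 70) = 5.
By Bézout, 145·(1) + 70·(-2) = 5.
One solution: (1, 115).
General: x = 1 + 14t, y = 115 - 29t.
x ≥ 0 ⇒ t ≥ 0; y ≥ 0 ⇒ t ≤ 3. So t ∈ [0, 3]: 4 solutions.

4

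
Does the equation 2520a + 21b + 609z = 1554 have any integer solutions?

yes

gcd(2520, 21) = 21.
gcd(21, 609) = 21.
21 divides 1554, so integer solutions exist.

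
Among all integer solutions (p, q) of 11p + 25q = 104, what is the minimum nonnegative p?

14

gcd(25, 11):
  25 = 2·11 + 3
  11 = 3·3 + 2
  3 = 1·2 + 1
  2 = 2·1
so gcd(25, 11) = 1.
1 divides 104, so solutions exist.
Back-substitute for Bézout coefficients:
  1 = 3 - 1·2
  ... = 11·(-9) + 25·(4)
Scale by 104/1 = 104: (p₀, q₀) = (-936, 416).
General solution: p = -936 + 25t, q = 416 - 11t for integer t.
p ≥ 0: smallest is -936 mod 25 = 14 (at t = 38), with q = -2.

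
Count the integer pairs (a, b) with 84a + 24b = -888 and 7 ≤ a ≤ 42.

18

gcd(84, 24) = 12  (84 = 3·24 + 12, 24 = 2·12).
Back-substituting, 84·(1) + 24·(-3) = 12.
Scale by -74: particular solution (-74, 222); reduce a mod 2: (0, -37).
General solution: a = 0 + 2t, b = -37 - 7t for integer t.
7 ≤ 0 + 2t ≤ 42 gives t ∈ [4, 21], which is 18 values.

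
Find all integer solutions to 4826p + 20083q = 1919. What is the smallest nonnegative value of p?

gcd(20083, 4826) = 19  (20083 = 4·4826 + 779, 4826 = 6·779 + 152, 779 = 5·152 + 19, 152 = 8·19).
19 divides 1919, so solutions exist.
Back-substituting, 4826·(-129) + 20083·(31) = 19.
Scale by 1919/19 = 101: (p₀, q₀) = (-13029, 3131).
General solution: p = -13029 + 1057t, q = 3131 - 254t for integer t.
p ≥ 0: smallest is -13029 mod 1057 = 712 (at t = 13), with q = -171.

712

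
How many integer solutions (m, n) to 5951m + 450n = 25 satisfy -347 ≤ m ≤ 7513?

18

gcd(5951, 450) = 1.
By Bézout, 5951*(-49) + 450*(648) = 1.
Particular solution: (125, -1653).
General solution: m = 125 + 450t, n = -1653 - 5951t for integer t.
-347 ≤ 125 + 450t ≤ 7513 gives t ∈ [-1, 16], which is 18 values.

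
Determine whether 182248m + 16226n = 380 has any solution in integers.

yes

gcd(182248, 16226) = 38.
38 divides 380, so integer solutions exist.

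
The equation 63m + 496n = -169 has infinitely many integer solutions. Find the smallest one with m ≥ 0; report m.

gcd(496, 63):
  496 = 7·63 + 55
  63 = 1·55 + 8
  55 = 6·8 + 7
  8 = 1·7 + 1
  7 = 7·1
so gcd(496, 63) = 1.
1 divides -169, so solutions exist.
Back-substitute for Bézout coefficients:
  1 = 8 - 1·7
  ... = 63·(63) + 496·(-8)
Scale by -169/1 = -169: (m₀, n₀) = (-10647, 1352).
General solution: m = -10647 + 496t, n = 1352 - 63t for integer t.
m ≥ 0: smallest is -10647 mod 496 = 265 (at t = 22), with n = -34.

265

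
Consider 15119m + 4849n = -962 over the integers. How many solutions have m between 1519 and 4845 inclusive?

9

gcd(15119, 4849) = 13  (15119 = 3·4849 + 572, 4849 = 8·572 + 273, 572 = 2·273 + 26, 273 = 10·26 + 13, 26 = 2·13).
Back-substituting, 15119·(-178) + 4849·(555) = 13.
Scale by -74: particular solution (13172, -41070); reduce m mod 373: (117, -365).
General solution: m = 117 + 373t, n = -365 - 1163t for integer t.
1519 ≤ 117 + 373t ≤ 4845 gives t ∈ [4, 12], which is 9 values.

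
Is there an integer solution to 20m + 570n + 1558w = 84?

yes

gcd(570, 20):
  570 = 28*20 + 10
  20 = 2*10
so gcd(570, 20) = 10.
gcd(10, 1558) = 2.
2 divides 84, so integer solutions exist.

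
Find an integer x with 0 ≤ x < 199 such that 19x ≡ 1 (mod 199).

21

gcd(199, 19) = 1.
By Bézout, 19·(21) + 199·(-2) = 1.
So 19·21 ≡ 1 (mod 199), and 21 mod 199 = 21.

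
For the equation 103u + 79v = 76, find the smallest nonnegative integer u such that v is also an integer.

gcd(103, 79):
  103 = 1*79 + 24
  79 = 3*24 + 7
  24 = 3*7 + 3
  7 = 2*3 + 1
  3 = 3*1
so gcd(103, 79) = 1.
1 divides 76, so solutions exist.
Back-substitute for Bézout coefficients:
  1 = 7 - 2*3
  ... = 103*(-23) + 79*(30)
Scale by 76/1 = 76: (u₀, v₀) = (-1748, 2280).
General solution: u = -1748 + 79t, v = 2280 - 103t for integer t.
u ≥ 0: smallest is -1748 mod 79 = 69 (at t = 23), with v = -89.

69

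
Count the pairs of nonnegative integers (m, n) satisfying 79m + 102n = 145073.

gcd(102, 79) = 1.
By Bézout, 79×(31) + 102×(-24) = 1.
One solution: (83, 1358).
General: m = 83 + 102t, n = 1358 - 79t.
m ≥ 0 ⇒ t ≥ 0; n ≥ 0 ⇒ t ≤ 17. So t ∈ [0, 17]: 18 solutions.

18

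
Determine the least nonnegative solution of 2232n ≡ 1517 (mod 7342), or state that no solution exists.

no solution

gcd(7342, 2232):
  7342 = 3·2232 + 646
  2232 = 3·646 + 294
  646 = 2·294 + 58
  294 = 5·58 + 4
  58 = 14·4 + 2
  4 = 2·2
so gcd(7342, 2232) = 2.
2 does not divide 1517, so the congruence has no solution.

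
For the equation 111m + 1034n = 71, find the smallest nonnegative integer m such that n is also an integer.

gcd(1034, 111) = 1  (1034 = 9·111 + 35, 111 = 3·35 + 6, 35 = 5·6 + 5, 6 = 1·5 + 1, 5 = 5·1).
1 divides 71, so solutions exist.
Back-substituting, 111·(177) + 1034·(-19) = 1.
Scale by 71/1 = 71: (m₀, n₀) = (12567, -1349).
General solution: m = 12567 + 1034t, n = -1349 - 111t for integer t.
m ≥ 0: smallest is 12567 mod 1034 = 159 (at t = -12), with n = -17.

159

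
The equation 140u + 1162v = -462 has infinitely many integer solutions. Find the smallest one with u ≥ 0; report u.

5

gcd(1162, 140):
  1162 = 8×140 + 42
  140 = 3×42 + 14
  42 = 3×14
so gcd(1162, 140) = 14.
14 divides -462, so solutions exist.
Back-substitute for Bézout coefficients:
  14 = 140 - 3×42
  ... = 140×(25) + 1162×(-3)
Scale by -462/14 = -33: (u₀, v₀) = (-825, 99).
General solution: u = -825 + 83t, v = 99 - 10t for integer t.
u ≥ 0: smallest is -825 mod 83 = 5 (at t = 10), with v = -1.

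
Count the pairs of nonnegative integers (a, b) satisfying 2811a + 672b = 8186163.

13

gcd(2811, 672) = 3.
By Bézout, 2811*(-71) + 672*(297) = 3.
One solution: (201, 11341).
General: a = 201 + 224t, b = 11341 - 937t.
a ≥ 0 ⇒ t ≥ 0; b ≥ 0 ⇒ t ≤ 12. So t ∈ [0, 12]: 13 solutions.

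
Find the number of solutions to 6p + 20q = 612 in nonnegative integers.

gcd(20, 6):
  20 = 3·6 + 2
  6 = 3·2
so gcd(20, 6) = 2.
Back-substitute for Bézout coefficients:
  2 = 20 - 3·6
  ... = 6·(-3) + 20·(1)
Scale by 306: one solution is (-918, 306). Reduce p mod 10: (2, 30).
General: p = 2 + 10t, q = 30 - 3t.
p ≥ 0 ⇒ t ≥ 0; q ≥ 0 ⇒ t ≤ 10. So t ∈ [0, 10]: 11 solutions.

11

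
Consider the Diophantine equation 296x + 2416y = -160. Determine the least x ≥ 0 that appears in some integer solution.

gcd(2416, 296):
  2416 = 8×296 + 48
  296 = 6×48 + 8
  48 = 6×8
so gcd(2416, 296) = 8.
8 divides -160, so solutions exist.
Back-substitute for Bézout coefficients:
  8 = 296 - 6×48
  ... = 296×(49) + 2416×(-6)
Scale by -160/8 = -20: (x₀, y₀) = (-980, 120).
General solution: x = -980 + 302t, y = 120 - 37t for integer t.
x ≥ 0: smallest is -980 mod 302 = 228 (at t = 4), with y = -28.

228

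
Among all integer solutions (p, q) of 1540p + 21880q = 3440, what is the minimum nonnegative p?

gcd(21880, 1540) = 20.
20 divides 3440, so solutions exist.
By Bézout, 1540×(341) + 21880×(-24) = 20.
Scale by 3440/20 = 172: (p₀, q₀) = (58652, -4128).
General solution: p = 58652 + 1094t, q = -4128 - 77t for integer t.
p ≥ 0: smallest is 58652 mod 1094 = 670 (at t = -53), with q = -47.

670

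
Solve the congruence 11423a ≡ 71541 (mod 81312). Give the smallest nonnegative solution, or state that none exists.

gcd(81312, 11423):
  81312 = 7×11423 + 1351
  11423 = 8×1351 + 615
  1351 = 2×615 + 121
  615 = 5×121 + 10
  121 = 12×10 + 1
  10 = 10×1
so gcd(81312, 11423) = 1.
1 divides 71541, so solutions exist.
Back-substitute for Bézout coefficients:
  1 = 121 - 12×10
  ... = 11423×(-8065) + 81312×(1133)
So 11423×(-8065) ≡ 1 (mod 81312); multiply by 71541: a ≡ -576978165 (mod 81312).
Smallest nonnegative: a = -576978165 mod 81312 = 11787.

11787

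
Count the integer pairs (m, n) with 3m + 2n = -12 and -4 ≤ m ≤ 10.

gcd(3, 2):
  3 = 1×2 + 1
  2 = 2×1
so gcd(3, 2) = 1.
Back-substitute for Bézout coefficients:
  1 = 3 - 1×2
  ... = 3×(1) + 2×(-1)
Scale by -12: particular solution (-12, 12); reduce m mod 2: (0, -6).
General solution: m = 0 + 2t, n = -6 - 3t for integer t.
-4 ≤ 0 + 2t ≤ 10 gives t ∈ [-2, 5], which is 8 values.

8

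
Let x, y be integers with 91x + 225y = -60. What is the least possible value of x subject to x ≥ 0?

gcd(225, 91):
  225 = 2×91 + 43
  91 = 2×43 + 5
  43 = 8×5 + 3
  5 = 1×3 + 2
  3 = 1×2 + 1
  2 = 2×1
so gcd(225, 91) = 1.
1 divides -60, so solutions exist.
Back-substitute for Bézout coefficients:
  1 = 3 - 1×2
  ... = 91×(-89) + 225×(36)
Scale by -60/1 = -60: (x₀, y₀) = (5340, -2160).
General solution: x = 5340 + 225t, y = -2160 - 91t for integer t.
x ≥ 0: smallest is 5340 mod 225 = 165 (at t = -23), with y = -67.

165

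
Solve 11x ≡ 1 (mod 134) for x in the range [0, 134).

gcd(134, 11):
  134 = 12*11 + 2
  11 = 5*2 + 1
  2 = 2*1
so gcd(134, 11) = 1.
Back-substitute for Bézout coefficients:
  1 = 11 - 5*2
  ... = 11*(61) + 134*(-5)
So 11*61 ≡ 1 (mod 134), and 61 mod 134 = 61.

61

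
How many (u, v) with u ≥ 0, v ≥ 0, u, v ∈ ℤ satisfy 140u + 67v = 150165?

gcd(140, 67) = 1  (140 = 2×67 + 6, 67 = 11×6 + 1, 6 = 6×1).
Back-substituting, 140×(-11) + 67×(23) = 1.
Scale by 150165: one solution is (-1651815, 3453795). Reduce u mod 67: (3, 2235).
General: u = 3 + 67t, v = 2235 - 140t.
u ≥ 0 ⇒ t ≥ 0; v ≥ 0 ⇒ t ≤ 15. So t ∈ [0, 15]: 16 solutions.

16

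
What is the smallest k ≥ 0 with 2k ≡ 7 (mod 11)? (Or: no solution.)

9

gcd(11, 2) = 1.
1 divides 7, so solutions exist.
By Bézout, 2×(-5) + 11×(1) = 1.
So 2×(-5) ≡ 1 (mod 11); multiply by 7: k ≡ -35 (mod 11).
Smallest nonnegative: k = -35 mod 11 = 9.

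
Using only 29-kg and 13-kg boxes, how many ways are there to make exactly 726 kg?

2

Need nonnegative integers with 29j + 13k = 726.
gcd(29, 13) = 1, and 29·(-4) + 13·(9) = 1.
So (j₀, k₀) = (-2904, 6534); general j = -2904 + 13t, k = 6534 - 29t.
j ≥ 0 ⇒ t ≥ 224; k ≥ 0 ⇒ t ≤ 225. That's 2 values of t.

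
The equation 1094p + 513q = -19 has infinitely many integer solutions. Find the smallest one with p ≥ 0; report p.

gcd(1094, 513) = 1  (1094 = 2×513 + 68, 513 = 7×68 + 37, 68 = 1×37 + 31, 37 = 1×31 + 6, 31 = 5×6 + 1, 6 = 6×1).
1 divides -19, so solutions exist.
Back-substituting, 1094×(83) + 513×(-177) = 1.
Scale by -19/1 = -19: (p₀, q₀) = (-1577, 3363).
General solution: p = -1577 + 513t, q = 3363 - 1094t for integer t.
p ≥ 0: smallest is -1577 mod 513 = 475 (at t = 4), with q = -1013.

475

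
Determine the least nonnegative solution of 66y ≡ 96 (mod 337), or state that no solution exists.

gcd(337, 66) = 1  (337 = 5*66 + 7, 66 = 9*7 + 3, 7 = 2*3 + 1, 3 = 3*1).
1 divides 96, so solutions exist.
Back-substituting, 66*(-97) + 337*(19) = 1.
So 66*(-97) ≡ 1 (mod 337); multiply by 96: y ≡ -9312 (mod 337).
Smallest nonnegative: y = -9312 mod 337 = 124.

124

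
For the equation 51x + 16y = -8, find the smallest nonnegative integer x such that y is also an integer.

gcd(51, 16):
  51 = 3*16 + 3
  16 = 5*3 + 1
  3 = 3*1
so gcd(51, 16) = 1.
1 divides -8, so solutions exist.
Back-substitute for Bézout coefficients:
  1 = 16 - 5*3
  ... = 51*(-5) + 16*(16)
Scale by -8/1 = -8: (x₀, y₀) = (40, -128).
General solution: x = 40 + 16t, y = -128 - 51t for integer t.
x ≥ 0: smallest is 40 mod 16 = 8 (at t = -2), with y = -26.

8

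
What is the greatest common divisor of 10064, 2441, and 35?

1

gcd(10064, 2441) = 1  (10064 = 4·2441 + 300, 2441 = 8·300 + 41, 300 = 7·41 + 13, 41 = 3·13 + 2, 13 = 6·2 + 1, 2 = 2·1).
gcd(1, 35) = 1.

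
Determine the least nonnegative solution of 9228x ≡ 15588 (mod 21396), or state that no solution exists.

215

gcd(21396, 9228) = 12  (21396 = 2×9228 + 2940, 9228 = 3×2940 + 408, 2940 = 7×408 + 84, 408 = 4×84 + 72, 84 = 1×72 + 12, 72 = 6×12).
12 divides 15588, so solutions exist.
Back-substituting, 9228×(-262) + 21396×(113) = 12.
So 9228×(-262) ≡ 12 (mod 21396); multiply by 1299: x ≡ -340338 (mod 1783).
Smallest nonnegative: x = -340338 mod 1783 = 215.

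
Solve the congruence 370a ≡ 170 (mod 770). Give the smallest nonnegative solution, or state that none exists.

gcd(770, 370) = 10.
10 divides 170, so solutions exist.
By Bézout, 370·(25) + 770·(-12) = 10.
So 370·(25) ≡ 10 (mod 770); multiply by 17: a ≡ 425 (mod 77).
Smallest nonnegative: a = 425 mod 77 = 40.

40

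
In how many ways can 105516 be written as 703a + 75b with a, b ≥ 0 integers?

2

gcd(703, 75) = 1  (703 = 9*75 + 28, 75 = 2*28 + 19, 28 = 1*19 + 9, 19 = 2*9 + 1, 9 = 9*1).
Back-substituting, 703*(-8) + 75*(75) = 1.
Scale by 105516: one solution is (-844128, 7913700). Reduce a mod 75: (72, 732).
General: a = 72 + 75t, b = 732 - 703t.
a ≥ 0 ⇒ t ≥ 0; b ≥ 0 ⇒ t ≤ 1. So t ∈ [0, 1]: 2 solutions.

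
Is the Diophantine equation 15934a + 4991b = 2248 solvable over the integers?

no

gcd(15934, 4991) = 31.
31 does not divide 2248 (remainder 16), so no integer solutions.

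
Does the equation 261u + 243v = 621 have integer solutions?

gcd(261, 243) = 9.
9 divides 621, so integer solutions exist.

yes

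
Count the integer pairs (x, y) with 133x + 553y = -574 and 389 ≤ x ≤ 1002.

gcd(553, 133) = 7  (553 = 4*133 + 21, 133 = 6*21 + 7, 21 = 3*7).
Back-substituting, 133*(25) + 553*(-6) = 7.
Scale by -82: particular solution (-2050, 492); reduce x mod 79: (4, -2).
General solution: x = 4 + 79t, y = -2 - 19t for integer t.
389 ≤ 4 + 79t ≤ 1002 gives t ∈ [5, 12], which is 8 values.

8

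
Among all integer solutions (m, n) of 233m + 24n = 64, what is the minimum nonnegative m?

gcd(233, 24):
  233 = 9×24 + 17
  24 = 1×17 + 7
  17 = 2×7 + 3
  7 = 2×3 + 1
  3 = 3×1
so gcd(233, 24) = 1.
1 divides 64, so solutions exist.
Back-substitute for Bézout coefficients:
  1 = 7 - 2×3
  ... = 233×(-7) + 24×(68)
Scale by 64/1 = 64: (m₀, n₀) = (-448, 4352).
General solution: m = -448 + 24t, n = 4352 - 233t for integer t.
m ≥ 0: smallest is -448 mod 24 = 8 (at t = 19), with n = -75.

8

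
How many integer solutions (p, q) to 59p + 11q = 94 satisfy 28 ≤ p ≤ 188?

15

gcd(59, 11):
  59 = 5×11 + 4
  11 = 2×4 + 3
  4 = 1×3 + 1
  3 = 3×1
so gcd(59, 11) = 1.
Back-substitute for Bézout coefficients:
  1 = 4 - 1×3
  ... = 59×(3) + 11×(-16)
Scale by 94: particular solution (282, -1504); reduce p mod 11: (7, -29).
General solution: p = 7 + 11t, q = -29 - 59t for integer t.
28 ≤ 7 + 11t ≤ 188 gives t ∈ [2, 16], which is 15 values.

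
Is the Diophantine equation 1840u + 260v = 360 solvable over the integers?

yes

gcd(1840, 260):
  1840 = 7·260 + 20
  260 = 13·20
so gcd(1840, 260) = 20.
20 divides 360, so integer solutions exist.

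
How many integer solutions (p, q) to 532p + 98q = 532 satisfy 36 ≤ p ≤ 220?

27

gcd(532, 98):
  532 = 5*98 + 42
  98 = 2*42 + 14
  42 = 3*14
so gcd(532, 98) = 14.
Back-substitute for Bézout coefficients:
  14 = 98 - 2*42
  ... = 532*(-2) + 98*(11)
Scale by 38: particular solution (-76, 418); reduce p mod 7: (1, 0).
General solution: p = 1 + 7t, q = 0 - 38t for integer t.
36 ≤ 1 + 7t ≤ 220 gives t ∈ [5, 31], which is 27 values.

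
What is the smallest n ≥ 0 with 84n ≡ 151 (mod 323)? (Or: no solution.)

gcd(323, 84):
  323 = 3*84 + 71
  84 = 1*71 + 13
  71 = 5*13 + 6
  13 = 2*6 + 1
  6 = 6*1
so gcd(323, 84) = 1.
1 divides 151, so solutions exist.
Back-substitute for Bézout coefficients:
  1 = 13 - 2*6
  ... = 84*(50) + 323*(-13)
So 84*(50) ≡ 1 (mod 323); multiply by 151: n ≡ 7550 (mod 323).
Smallest nonnegative: n = 7550 mod 323 = 121.

121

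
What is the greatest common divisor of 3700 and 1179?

gcd(3700, 1179):
  3700 = 3*1179 + 163
  1179 = 7*163 + 38
  163 = 4*38 + 11
  38 = 3*11 + 5
  11 = 2*5 + 1
  5 = 5*1
so gcd(3700, 1179) = 1.

1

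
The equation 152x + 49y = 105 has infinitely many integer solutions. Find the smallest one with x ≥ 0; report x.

21

gcd(152, 49) = 1  (152 = 3×49 + 5, 49 = 9×5 + 4, 5 = 1×4 + 1, 4 = 4×1).
1 divides 105, so solutions exist.
Back-substituting, 152×(10) + 49×(-31) = 1.
Scale by 105/1 = 105: (x₀, y₀) = (1050, -3255).
General solution: x = 1050 + 49t, y = -3255 - 152t for integer t.
x ≥ 0: smallest is 1050 mod 49 = 21 (at t = -21), with y = -63.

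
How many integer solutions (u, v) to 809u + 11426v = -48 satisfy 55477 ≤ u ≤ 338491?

gcd(11426, 809) = 1.
By Bézout, 809·(-1257) + 11426·(89) = 1.
Particular solution: (3206, -227).
General solution: u = 3206 + 11426t, v = -227 - 809t for integer t.
55477 ≤ 3206 + 11426t ≤ 338491 gives t ∈ [5, 29], which is 25 values.

25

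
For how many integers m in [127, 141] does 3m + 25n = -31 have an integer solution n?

gcd(25, 3):
  25 = 8·3 + 1
  3 = 3·1
so gcd(25, 3) = 1.
Back-substitute for Bézout coefficients:
  1 = 25 - 8·3
  ... = 3·(-8) + 25·(1)
Scale by -31: particular solution (248, -31); reduce m mod 25: (23, -4).
General solution: m = 23 + 25t, n = -4 - 3t for integer t.
127 ≤ 23 + 25t ≤ 141 gives t ∈ [5, 4], which is 0 values.

0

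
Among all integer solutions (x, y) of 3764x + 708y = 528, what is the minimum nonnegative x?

15

gcd(3764, 708):
  3764 = 5*708 + 224
  708 = 3*224 + 36
  224 = 6*36 + 8
  36 = 4*8 + 4
  8 = 2*4
so gcd(3764, 708) = 4.
4 divides 528, so solutions exist.
Back-substitute for Bézout coefficients:
  4 = 36 - 4*8
  ... = 3764*(-79) + 708*(420)
Scale by 528/4 = 132: (x₀, y₀) = (-10428, 55440).
General solution: x = -10428 + 177t, y = 55440 - 941t for integer t.
x ≥ 0: smallest is -10428 mod 177 = 15 (at t = 59), with y = -79.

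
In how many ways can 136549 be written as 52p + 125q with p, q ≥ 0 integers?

21

gcd(125, 52) = 1  (125 = 2·52 + 21, 52 = 2·21 + 10, 21 = 2·10 + 1, 10 = 10·1).
Back-substituting, 52·(-12) + 125·(5) = 1.
Scale by 136549: one solution is (-1638588, 682745). Reduce p mod 125: (37, 1077).
General: p = 37 + 125t, q = 1077 - 52t.
p ≥ 0 ⇒ t ≥ 0; q ≥ 0 ⇒ t ≤ 20. So t ∈ [0, 20]: 21 solutions.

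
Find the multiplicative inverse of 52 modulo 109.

gcd(109, 52) = 1.
By Bézout, 52×(-44) + 109×(21) = 1.
So 52×-44 ≡ 1 (mod 109), and -44 mod 109 = 65.

65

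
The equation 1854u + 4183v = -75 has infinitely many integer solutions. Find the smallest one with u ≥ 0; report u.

3743

gcd(4183, 1854) = 1  (4183 = 2*1854 + 475, 1854 = 3*475 + 429, 475 = 1*429 + 46, 429 = 9*46 + 15, 46 = 3*15 + 1, 15 = 15*1).
1 divides -75, so solutions exist.
Back-substituting, 1854*(-273) + 4183*(121) = 1.
Scale by -75/1 = -75: (u₀, v₀) = (20475, -9075).
General solution: u = 20475 + 4183t, v = -9075 - 1854t for integer t.
u ≥ 0: smallest is 20475 mod 4183 = 3743 (at t = -4), with v = -1659.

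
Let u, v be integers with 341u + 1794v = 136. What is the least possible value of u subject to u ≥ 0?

gcd(1794, 341) = 1.
1 divides 136, so solutions exist.
By Bézout, 341*(-121) + 1794*(23) = 1.
Scale by 136/1 = 136: (u₀, v₀) = (-16456, 3128).
General solution: u = -16456 + 1794t, v = 3128 - 341t for integer t.
u ≥ 0: smallest is -16456 mod 1794 = 1484 (at t = 10), with v = -282.

1484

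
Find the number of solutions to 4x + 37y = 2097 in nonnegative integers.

gcd(37, 4) = 1.
By Bézout, 4*(-9) + 37*(1) = 1.
One solution: (34, 53).
General: x = 34 + 37t, y = 53 - 4t.
x ≥ 0 ⇒ t ≥ 0; y ≥ 0 ⇒ t ≤ 13. So t ∈ [0, 13]: 14 solutions.

14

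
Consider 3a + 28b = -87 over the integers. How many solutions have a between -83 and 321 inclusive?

gcd(28, 3) = 1.
By Bézout, 3*(-9) + 28*(1) = 1.
Particular solution: (27, -6).
General solution: a = 27 + 28t, b = -6 - 3t for integer t.
-83 ≤ 27 + 28t ≤ 321 gives t ∈ [-3, 10], which is 14 values.

14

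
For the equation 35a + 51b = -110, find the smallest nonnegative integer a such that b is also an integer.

26

gcd(51, 35) = 1.
1 divides -110, so solutions exist.
By Bézout, 35*(-16) + 51*(11) = 1.
Scale by -110/1 = -110: (a₀, b₀) = (1760, -1210).
General solution: a = 1760 + 51t, b = -1210 - 35t for integer t.
a ≥ 0: smallest is 1760 mod 51 = 26 (at t = -34), with b = -20.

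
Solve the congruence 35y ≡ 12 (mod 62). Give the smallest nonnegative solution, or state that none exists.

34

gcd(62, 35) = 1.
1 divides 12, so solutions exist.
By Bézout, 35*(-23) + 62*(13) = 1.
So 35*(-23) ≡ 1 (mod 62); multiply by 12: y ≡ -276 (mod 62).
Smallest nonnegative: y = -276 mod 62 = 34.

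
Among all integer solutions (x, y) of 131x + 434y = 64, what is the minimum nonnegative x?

gcd(434, 131):
  434 = 3*131 + 41
  131 = 3*41 + 8
  41 = 5*8 + 1
  8 = 8*1
so gcd(434, 131) = 1.
1 divides 64, so solutions exist.
Back-substitute for Bézout coefficients:
  1 = 41 - 5*8
  ... = 131*(-53) + 434*(16)
Scale by 64/1 = 64: (x₀, y₀) = (-3392, 1024).
General solution: x = -3392 + 434t, y = 1024 - 131t for integer t.
x ≥ 0: smallest is -3392 mod 434 = 80 (at t = 8), with y = -24.

80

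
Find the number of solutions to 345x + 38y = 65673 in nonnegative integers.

5

gcd(345, 38) = 1.
By Bézout, 345*(13) + 38*(-118) = 1.
One solution: (3, 1701).
General: x = 3 + 38t, y = 1701 - 345t.
x ≥ 0 ⇒ t ≥ 0; y ≥ 0 ⇒ t ≤ 4. So t ∈ [0, 4]: 5 solutions.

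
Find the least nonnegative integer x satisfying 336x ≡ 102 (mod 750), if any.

7

gcd(750, 336) = 6  (750 = 2×336 + 78, 336 = 4×78 + 24, 78 = 3×24 + 6, 24 = 4×6).
6 divides 102, so solutions exist.
Back-substituting, 336×(-29) + 750×(13) = 6.
So 336×(-29) ≡ 6 (mod 750); multiply by 17: x ≡ -493 (mod 125).
Smallest nonnegative: x = -493 mod 125 = 7.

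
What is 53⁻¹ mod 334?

gcd(334, 53) = 1  (334 = 6·53 + 16, 53 = 3·16 + 5, 16 = 3·5 + 1, 5 = 5·1).
Back-substituting, 53·(-63) + 334·(10) = 1.
So 53·-63 ≡ 1 (mod 334), and -63 mod 334 = 271.

271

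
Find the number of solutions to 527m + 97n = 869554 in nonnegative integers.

17

gcd(527, 97) = 1  (527 = 5*97 + 42, 97 = 2*42 + 13, 42 = 3*13 + 3, 13 = 4*3 + 1, 3 = 3*1).
Back-substituting, 527*(-30) + 97*(163) = 1.
Scale by 869554: one solution is (-26086620, 141737302). Reduce m mod 97: (75, 8557).
General: m = 75 + 97t, n = 8557 - 527t.
m ≥ 0 ⇒ t ≥ 0; n ≥ 0 ⇒ t ≤ 16. So t ∈ [0, 16]: 17 solutions.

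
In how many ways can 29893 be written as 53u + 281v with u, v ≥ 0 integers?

gcd(281, 53):
  281 = 5×53 + 16
  53 = 3×16 + 5
  16 = 3×5 + 1
  5 = 5×1
so gcd(281, 53) = 1.
Back-substitute for Bézout coefficients:
  1 = 16 - 3×5
  ... = 53×(-53) + 281×(10)
Scale by 29893: one solution is (-1584329, 298930). Reduce u mod 281: (230, 63).
General: u = 230 + 281t, v = 63 - 53t.
u ≥ 0 ⇒ t ≥ 0; v ≥ 0 ⇒ t ≤ 1. So t ∈ [0, 1]: 2 solutions.

2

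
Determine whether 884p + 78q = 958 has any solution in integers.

no

gcd(884, 78):
  884 = 11·78 + 26
  78 = 3·26
so gcd(884, 78) = 26.
26 does not divide 958 (remainder 22), so no integer solutions.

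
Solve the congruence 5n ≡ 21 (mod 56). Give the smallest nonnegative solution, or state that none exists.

49

gcd(56, 5) = 1  (56 = 11·5 + 1, 5 = 5·1).
1 divides 21, so solutions exist.
Back-substituting, 5·(-11) + 56·(1) = 1.
So 5·(-11) ≡ 1 (mod 56); multiply by 21: n ≡ -231 (mod 56).
Smallest nonnegative: n = -231 mod 56 = 49.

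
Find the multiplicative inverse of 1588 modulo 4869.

gcd(4869, 1588) = 1  (4869 = 3×1588 + 105, 1588 = 15×105 + 13, 105 = 8×13 + 1, 13 = 13×1).
Back-substituting, 1588×(-371) + 4869×(121) = 1.
So 1588×-371 ≡ 1 (mod 4869), and -371 mod 4869 = 4498.

4498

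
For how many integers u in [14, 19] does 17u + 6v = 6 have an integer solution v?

gcd(17, 6) = 1  (17 = 2*6 + 5, 6 = 1*5 + 1, 5 = 5*1).
Back-substituting, 17*(-1) + 6*(3) = 1.
Scale by 6: particular solution (-6, 18); reduce u mod 6: (0, 1).
General solution: u = 0 + 6t, v = 1 - 17t for integer t.
14 ≤ 0 + 6t ≤ 19 gives t ∈ [3, 3], which is 1 value.

1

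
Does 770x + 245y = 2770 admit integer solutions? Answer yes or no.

gcd(770, 245) = 35.
35 does not divide 2770 (remainder 5), so no integer solutions.

no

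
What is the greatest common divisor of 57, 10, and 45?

gcd(57, 10):
  57 = 5×10 + 7
  10 = 1×7 + 3
  7 = 2×3 + 1
  3 = 3×1
so gcd(57, 10) = 1.
gcd(1, 45) = 1.

1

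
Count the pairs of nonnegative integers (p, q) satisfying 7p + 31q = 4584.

gcd(31, 7) = 1.
By Bézout, 7*(9) + 31*(-2) = 1.
One solution: (26, 142).
General: p = 26 + 31t, q = 142 - 7t.
p ≥ 0 ⇒ t ≥ 0; q ≥ 0 ⇒ t ≤ 20. So t ∈ [0, 20]: 21 solutions.

21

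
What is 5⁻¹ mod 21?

17

gcd(21, 5) = 1.
By Bézout, 5*(-4) + 21*(1) = 1.
So 5*-4 ≡ 1 (mod 21), and -4 mod 21 = 17.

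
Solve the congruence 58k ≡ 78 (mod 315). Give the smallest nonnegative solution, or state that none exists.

186

gcd(315, 58):
  315 = 5·58 + 25
  58 = 2·25 + 8
  25 = 3·8 + 1
  8 = 8·1
so gcd(315, 58) = 1.
1 divides 78, so solutions exist.
Back-substitute for Bézout coefficients:
  1 = 25 - 3·8
  ... = 58·(-38) + 315·(7)
So 58·(-38) ≡ 1 (mod 315); multiply by 78: k ≡ -2964 (mod 315).
Smallest nonnegative: k = -2964 mod 315 = 186.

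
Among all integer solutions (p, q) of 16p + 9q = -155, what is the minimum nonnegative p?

gcd(16, 9) = 1  (16 = 1·9 + 7, 9 = 1·7 + 2, 7 = 3·2 + 1, 2 = 2·1).
1 divides -155, so solutions exist.
Back-substituting, 16·(4) + 9·(-7) = 1.
Scale by -155/1 = -155: (p₀, q₀) = (-620, 1085).
General solution: p = -620 + 9t, q = 1085 - 16t for integer t.
p ≥ 0: smallest is -620 mod 9 = 1 (at t = 69), with q = -19.

1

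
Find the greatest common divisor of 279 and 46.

gcd(279, 46) = 1  (279 = 6×46 + 3, 46 = 15×3 + 1, 3 = 3×1).

1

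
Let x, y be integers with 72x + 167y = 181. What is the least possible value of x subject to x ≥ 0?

gcd(167, 72):
  167 = 2·72 + 23
  72 = 3·23 + 3
  23 = 7·3 + 2
  3 = 1·2 + 1
  2 = 2·1
so gcd(167, 72) = 1.
1 divides 181, so solutions exist.
Back-substitute for Bézout coefficients:
  1 = 3 - 1·2
  ... = 72·(58) + 167·(-25)
Scale by 181/1 = 181: (x₀, y₀) = (10498, -4525).
General solution: x = 10498 + 167t, y = -4525 - 72t for integer t.
x ≥ 0: smallest is 10498 mod 167 = 144 (at t = -62), with y = -61.

144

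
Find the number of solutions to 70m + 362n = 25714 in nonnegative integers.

2

gcd(362, 70) = 2.
By Bézout, 70·(-31) + 362·(6) = 2.
One solution: (176, 37).
General: m = 176 + 181t, n = 37 - 35t.
m ≥ 0 ⇒ t ≥ 0; n ≥ 0 ⇒ t ≤ 1. So t ∈ [0, 1]: 2 solutions.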